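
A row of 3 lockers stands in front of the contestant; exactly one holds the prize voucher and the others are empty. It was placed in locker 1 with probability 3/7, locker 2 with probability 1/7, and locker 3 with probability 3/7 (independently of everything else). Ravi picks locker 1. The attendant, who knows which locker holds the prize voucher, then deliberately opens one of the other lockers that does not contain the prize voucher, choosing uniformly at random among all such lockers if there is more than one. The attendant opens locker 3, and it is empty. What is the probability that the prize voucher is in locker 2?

2/5

Consider each possible location of the prize voucher in turn.
If it is in locker 1 (prior 3/7): the attendant has 2 equally likely choices, so probability 1/2; weight (3/7)·(1/2) = 3/14.
If it is in locker 2 (prior 1/7): the attendant has no choice, probability 1; weight (1/7)·1 = 1/7.
If it is in locker 3 (prior 3/7): the attendant opened locker 3, so this case is ruled out; weight (3/7)·0 = 0.
The weights sum to 5/14.
So P(the prize voucher in locker 2 | the attendant opened locker 3) = (1/7) / (5/14) = 2/5.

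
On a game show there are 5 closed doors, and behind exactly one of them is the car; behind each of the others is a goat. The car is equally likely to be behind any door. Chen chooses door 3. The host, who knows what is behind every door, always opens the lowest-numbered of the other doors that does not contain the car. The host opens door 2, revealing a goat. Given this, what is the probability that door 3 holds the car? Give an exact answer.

Consider each possible location of the car in turn.
If it is behind door 1 (prior 1/5): door 2 is the lowest-numbered option available, probability 1; weight (1/5)·1 = 1/5.
If it is behind door 2 (prior 1/5): the host opened door 2, so this case is ruled out; weight (1/5)·0 = 0.
If it is behind any of doors 3, 4, and 5 (prior 1/5 each): the host would have opened door 1 instead, probability 0; weight (1/5)·0 = 0 each.
The weights sum to 1/5.
So P(the car behind door 3 | the host opened door 2) = 0 / (1/5) = 0.

0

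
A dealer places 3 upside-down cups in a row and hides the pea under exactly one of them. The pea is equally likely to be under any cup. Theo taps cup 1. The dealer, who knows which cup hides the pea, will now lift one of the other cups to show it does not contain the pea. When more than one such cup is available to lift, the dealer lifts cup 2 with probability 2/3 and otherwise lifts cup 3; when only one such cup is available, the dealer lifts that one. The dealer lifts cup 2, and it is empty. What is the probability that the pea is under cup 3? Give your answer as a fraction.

3/5

Consider each possible location of the pea in turn.
If it is under cup 1 (prior 1/3): cup 2 is available, opened with probability 2/3; weight (1/3)·(2/3) = 2/9.
If it is under cup 2 (prior 1/3): the dealer opened cup 2, so this case is ruled out; weight (1/3)·0 = 0.
If it is under cup 3 (prior 1/3): only cup 2 is available, probability 1; weight (1/3)·1 = 1/3.
The weights sum to 5/9.
So P(the pea under cup 3 | the dealer opened cup 2) = (1/3) / (5/9) = 3/5.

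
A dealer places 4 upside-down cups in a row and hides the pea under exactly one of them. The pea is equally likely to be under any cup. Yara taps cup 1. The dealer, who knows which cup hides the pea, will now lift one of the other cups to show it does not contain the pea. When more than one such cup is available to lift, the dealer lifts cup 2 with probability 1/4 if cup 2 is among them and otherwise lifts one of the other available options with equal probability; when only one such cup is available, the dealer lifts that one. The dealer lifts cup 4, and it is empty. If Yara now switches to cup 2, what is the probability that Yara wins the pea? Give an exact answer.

4/13

Condition on the true location of the pea.
If it is under cup 1 (prior 1/4): cup 2 is available but not opened; cup 4 gets probability (1 − 1/4)/2 = 3/8; weight (1/4)·(3/8) = 3/32.
If it is under cup 2 (prior 1/4): cup 2 holds the prize so is unavailable; the dealer chooses uniformly among the 2 others, probability 1/2; weight (1/4)·(1/2) = 1/8.
If it is under cup 3 (prior 1/4): cup 2 is available but not opened, probability 3/4; weight (1/4)·(3/4) = 3/16.
If it is under cup 4 (prior 1/4): the dealer opened cup 4, so this case is ruled out; weight (1/4)·0 = 0.
The weights sum to 13/32.
So P(the pea under cup 2 | the dealer opened cup 4) = (1/8) / (13/32) = 4/13.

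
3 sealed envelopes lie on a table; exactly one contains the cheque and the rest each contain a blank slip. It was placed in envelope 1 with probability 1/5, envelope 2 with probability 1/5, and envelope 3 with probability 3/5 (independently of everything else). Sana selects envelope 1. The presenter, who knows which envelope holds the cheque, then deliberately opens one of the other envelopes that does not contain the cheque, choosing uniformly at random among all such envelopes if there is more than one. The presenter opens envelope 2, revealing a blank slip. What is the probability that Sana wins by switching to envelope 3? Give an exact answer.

6/7

Apply Bayes' rule, conditioning on where the cheque actually is.
If it is in envelope 1 (prior 1/5): the presenter has 2 equally likely choices, so probability 1/2; weight (1/5)·(1/2) = 1/10.
If it is in envelope 2 (prior 1/5): the presenter opened envelope 2, so this case is ruled out; weight (1/5)·0 = 0.
If it is in envelope 3 (prior 3/5): the presenter has no choice, probability 1; weight (3/5)·1 = 3/5.
The weights sum to 7/10.
So P(the cheque in envelope 3 | the presenter opened envelope 2) = (3/5) / (7/10) = 6/7.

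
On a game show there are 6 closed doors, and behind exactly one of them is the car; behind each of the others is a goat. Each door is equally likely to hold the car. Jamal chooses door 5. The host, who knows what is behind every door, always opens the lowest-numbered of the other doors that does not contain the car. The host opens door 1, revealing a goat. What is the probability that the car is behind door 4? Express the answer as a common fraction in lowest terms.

Condition on the true location of the car.
If it is behind door 1 (prior 1/6): the host opened door 1, so this case is ruled out; weight (1/6)·0 = 0.
If it is behind any of doors 2, 3, 4, 5, and 6 (prior 1/6 each): door 1 is the lowest-numbered option available, probability 1; weight (1/6)·1 = 1/6 each.
The weights sum to 5/6.
So P(the car behind door 4 | the host opened door 1) = (1/6) / (5/6) = 1/5.

1/5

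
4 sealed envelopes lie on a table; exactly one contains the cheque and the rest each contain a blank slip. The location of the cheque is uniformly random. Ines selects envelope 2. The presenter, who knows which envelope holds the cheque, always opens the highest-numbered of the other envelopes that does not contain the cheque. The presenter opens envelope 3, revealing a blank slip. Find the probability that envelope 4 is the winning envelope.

Consider each possible location of the cheque in turn.
If it is in either of envelopes 1 and 2 (prior 1/4 each): the presenter would have opened envelope 4 instead, probability 0; weight (1/4)·0 = 0 each.
If it is in envelope 3 (prior 1/4): the presenter opened envelope 3, so this case is ruled out; weight (1/4)·0 = 0.
If it is in envelope 4 (prior 1/4): envelope 3 is the highest-numbered option available, probability 1; weight (1/4)·1 = 1/4.
The weights sum to 1/4.
So P(the cheque in envelope 4 | the presenter opened envelope 3) = (1/4) / (1/4) = 1.

1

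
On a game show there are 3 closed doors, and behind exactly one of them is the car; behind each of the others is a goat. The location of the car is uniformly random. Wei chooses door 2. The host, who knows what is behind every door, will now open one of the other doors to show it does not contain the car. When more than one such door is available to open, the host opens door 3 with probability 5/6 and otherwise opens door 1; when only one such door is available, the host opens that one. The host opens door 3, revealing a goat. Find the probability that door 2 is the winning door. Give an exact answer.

5/11

Consider each possible location of the car in turn.
If it is behind door 1 (prior 1/3): only door 3 is available, probability 1; weight (1/3)·1 = 1/3.
If it is behind door 2 (prior 1/3): door 3 is available, opened with probability 5/6; weight (1/3)·(5/6) = 5/18.
If it is behind door 3 (prior 1/3): the host opened door 3, so this case is ruled out; weight (1/3)·0 = 0.
The weights sum to 11/18.
So P(the car behind door 2 | the host opened door 3) = (5/18) / (11/18) = 5/11.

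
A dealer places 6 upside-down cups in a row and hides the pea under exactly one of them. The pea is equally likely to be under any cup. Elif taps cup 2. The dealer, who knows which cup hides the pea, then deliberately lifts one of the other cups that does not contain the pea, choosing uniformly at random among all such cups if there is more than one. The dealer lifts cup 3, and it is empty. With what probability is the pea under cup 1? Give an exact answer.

Consider each possible location of the pea in turn.
If it is under any of cups 1, 4, 5, and 6 (prior 1/6 each): the dealer has 4 equally likely choices, so probability 1/4; weight (1/6)·(1/4) = 1/24 each.
If it is under cup 2 (prior 1/6): the dealer has 5 equally likely choices, so probability 1/5; weight (1/6)·(1/5) = 1/30.
If it is under cup 3 (prior 1/6): the dealer opened cup 3, so this case is ruled out; weight (1/6)·0 = 0.
The weights sum to 1/5.
So P(the pea under cup 1 | the dealer opened cup 3) = (1/24) / (1/5) = 5/24.

5/24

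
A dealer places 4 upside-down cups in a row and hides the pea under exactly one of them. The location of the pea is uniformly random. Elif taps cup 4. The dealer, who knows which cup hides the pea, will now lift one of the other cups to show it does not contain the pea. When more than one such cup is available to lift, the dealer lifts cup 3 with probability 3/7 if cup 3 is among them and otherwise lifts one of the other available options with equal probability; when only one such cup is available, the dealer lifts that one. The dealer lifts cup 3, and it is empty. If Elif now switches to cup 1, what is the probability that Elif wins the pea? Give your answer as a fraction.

Apply Bayes' rule, conditioning on where the pea actually is.
If it is under any of cups 1, 2, and 4 (prior 1/4 each): cup 3 is available, opened with probability 3/7; weight (1/4)·(3/7) = 3/28 each.
If it is under cup 3 (prior 1/4): the dealer opened cup 3, so this case is ruled out; weight (1/4)·0 = 0.
The weights sum to 9/28.
So P(the pea under cup 1 | the dealer opened cup 3) = (3/28) / (9/28) = 1/3.

1/3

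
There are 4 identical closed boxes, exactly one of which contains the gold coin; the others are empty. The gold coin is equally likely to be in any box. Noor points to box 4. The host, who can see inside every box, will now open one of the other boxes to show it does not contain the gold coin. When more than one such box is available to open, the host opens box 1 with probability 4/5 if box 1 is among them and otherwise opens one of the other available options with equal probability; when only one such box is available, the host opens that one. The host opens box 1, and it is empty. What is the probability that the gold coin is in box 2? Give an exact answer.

1/3

Consider each possible location of the gold coin in turn.
If it is in box 1 (prior 1/4): the host opened box 1, so this case is ruled out; weight (1/4)·0 = 0.
If it is in any of boxes 2, 3, and 4 (prior 1/4 each): box 1 is available, opened with probability 4/5; weight (1/4)·(4/5) = 1/5 each.
The weights sum to 3/5.
So P(the gold coin in box 2 | the host opened box 1) = (1/5) / (3/5) = 1/3.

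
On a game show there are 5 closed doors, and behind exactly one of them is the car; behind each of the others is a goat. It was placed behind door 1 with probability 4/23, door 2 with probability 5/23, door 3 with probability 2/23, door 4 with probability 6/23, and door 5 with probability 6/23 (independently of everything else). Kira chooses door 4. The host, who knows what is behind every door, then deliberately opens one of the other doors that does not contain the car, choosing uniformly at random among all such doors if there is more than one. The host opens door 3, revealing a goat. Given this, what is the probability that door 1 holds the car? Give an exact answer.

Apply Bayes' rule, conditioning on where the car actually is.
If it is behind door 1 (prior 4/23): the host has 3 equally likely choices, so probability 1/3; weight (4/23)·(1/3) = 4/69.
If it is behind door 2 (prior 5/23): the host has 3 equally likely choices, so probability 1/3; weight (5/23)·(1/3) = 5/69.
If it is behind door 3 (prior 2/23): the host opened door 3, so this case is ruled out; weight (2/23)·0 = 0.
If it is behind door 4 (prior 6/23): the host has 4 equally likely choices, so probability 1/4; weight (6/23)·(1/4) = 3/46.
If it is behind door 5 (prior 6/23): the host has 3 equally likely choices, so probability 1/3; weight (6/23)·(1/3) = 2/23.
The weights sum to 13/46.
So P(the car behind door 1 | the host opened door 3) = (4/69) / (13/46) = 8/39.

8/39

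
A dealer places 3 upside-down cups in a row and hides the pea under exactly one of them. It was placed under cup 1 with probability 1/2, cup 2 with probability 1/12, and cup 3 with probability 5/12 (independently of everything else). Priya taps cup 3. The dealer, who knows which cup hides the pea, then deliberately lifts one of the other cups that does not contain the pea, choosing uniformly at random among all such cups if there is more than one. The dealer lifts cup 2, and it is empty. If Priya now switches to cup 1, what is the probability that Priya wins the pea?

Apply Bayes' rule, conditioning on where the pea actually is.
If it is under cup 1 (prior 1/2): the dealer has no choice, probability 1; weight (1/2)·1 = 1/2.
If it is under cup 2 (prior 1/12): the dealer opened cup 2, so this case is ruled out; weight (1/12)·0 = 0.
If it is under cup 3 (prior 5/12): the dealer has 2 equally likely choices, so probability 1/2; weight (5/12)·(1/2) = 5/24.
The weights sum to 17/24.
So P(the pea under cup 1 | the dealer opened cup 2) = (1/2) / (17/24) = 12/17.

12/17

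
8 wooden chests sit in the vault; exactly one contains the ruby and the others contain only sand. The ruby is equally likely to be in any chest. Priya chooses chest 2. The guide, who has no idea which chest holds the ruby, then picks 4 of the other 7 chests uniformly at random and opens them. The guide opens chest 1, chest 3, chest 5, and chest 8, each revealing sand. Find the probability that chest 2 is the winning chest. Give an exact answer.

1/4

Apply Bayes' rule, conditioning on where the ruby actually is.
If it is in any of chests 1, 3, 5, and 8 (prior 1/8 each): that chest was opened and seen not to hold the prize — ruled out; weight (1/8)·0 = 0 each.
If it is in any of chests 2, 4, 6, and 7 (prior 1/8 each): the guide picks exactly this set with probability 1/35 regardless, and none is the prize; weight (1/8)·(1/35) = 1/280 each.
The weights sum to 1/70.
So P(the ruby in chest 2 | the guide opened chest 1, chest 3, chest 5, and chest 8) = (1/280) / (1/70) = 1/4.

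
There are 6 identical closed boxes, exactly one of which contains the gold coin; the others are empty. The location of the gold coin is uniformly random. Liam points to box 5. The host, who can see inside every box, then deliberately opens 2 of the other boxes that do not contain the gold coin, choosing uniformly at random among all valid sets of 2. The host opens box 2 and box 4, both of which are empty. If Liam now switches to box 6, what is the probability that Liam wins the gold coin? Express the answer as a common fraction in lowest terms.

Apply Bayes' rule, conditioning on where the gold coin actually is.
If it is in any of boxes 1, 3, and 6 (prior 1/6 each): the host has 6 equally likely choices, so probability 1/6; weight (1/6)·(1/6) = 1/36 each.
If it is in either of boxes 2 and 4 (prior 1/6 each): that box was opened and seen not to hold the prize — ruled out; weight (1/6)·0 = 0 each.
If it is in box 5 (prior 1/6): the host has 10 equally likely choices, so probability 1/10; weight (1/6)·(1/10) = 1/60.
The weights sum to 1/10.
So P(the gold coin in box 6 | the host opened box 2 and box 4) = (1/36) / (1/10) = 5/18.

5/18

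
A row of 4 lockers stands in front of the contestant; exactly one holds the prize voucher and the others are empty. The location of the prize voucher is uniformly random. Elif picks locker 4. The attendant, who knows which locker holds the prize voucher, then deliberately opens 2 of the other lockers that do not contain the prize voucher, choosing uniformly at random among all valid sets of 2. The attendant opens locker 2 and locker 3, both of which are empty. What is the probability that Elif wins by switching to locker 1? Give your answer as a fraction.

3/4

Apply Bayes' rule, conditioning on where the prize voucher actually is.
If it is in locker 1 (prior 1/4): the attendant has no choice, probability 1; weight (1/4)·1 = 1/4.
If it is in either of lockers 2 and 3 (prior 1/4 each): that locker was opened and seen not to hold the prize — ruled out; weight (1/4)·0 = 0 each.
If it is in locker 4 (prior 1/4): the attendant has 3 equally likely choices, so probability 1/3; weight (1/4)·(1/3) = 1/12.
The weights sum to 1/3.
So P(the prize voucher in locker 1 | the attendant opened locker 2 and locker 3) = (1/4) / (1/3) = 3/4.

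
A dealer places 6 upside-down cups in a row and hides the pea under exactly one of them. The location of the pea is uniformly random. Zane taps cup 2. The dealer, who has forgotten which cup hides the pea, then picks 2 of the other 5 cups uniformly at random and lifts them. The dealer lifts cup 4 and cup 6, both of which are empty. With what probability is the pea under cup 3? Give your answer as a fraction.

Because the dealer chose which cups to lift without knowing where the pea is, the choice is independent of the prize location. Learning that none of the 2 opened cups holds the pea simply rules out those 2 locations and leaves the remaining 4 cups still equally likely by symmetry.
So P(the pea under cup 3) = 1/4.

1/4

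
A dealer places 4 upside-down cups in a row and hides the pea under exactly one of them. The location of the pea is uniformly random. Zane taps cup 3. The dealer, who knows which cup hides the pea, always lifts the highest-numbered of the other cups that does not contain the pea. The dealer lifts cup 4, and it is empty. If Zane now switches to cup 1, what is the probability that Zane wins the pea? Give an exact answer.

1/3

Consider each possible location of the pea in turn.
If it is under any of cups 1, 2, and 3 (prior 1/4 each): cup 4 is the highest-numbered option available, probability 1; weight (1/4)·1 = 1/4 each.
If it is under cup 4 (prior 1/4): the dealer opened cup 4, so this case is ruled out; weight (1/4)·0 = 0.
The weights sum to 3/4.
So P(the pea under cup 1 | the dealer opened cup 4) = (1/4) / (3/4) = 1/3.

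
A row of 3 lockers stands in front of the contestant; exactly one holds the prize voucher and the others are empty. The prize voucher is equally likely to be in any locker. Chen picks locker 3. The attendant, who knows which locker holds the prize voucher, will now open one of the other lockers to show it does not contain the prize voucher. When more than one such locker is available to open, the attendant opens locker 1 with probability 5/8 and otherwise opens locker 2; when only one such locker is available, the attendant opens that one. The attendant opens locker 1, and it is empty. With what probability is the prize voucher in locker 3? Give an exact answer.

Apply Bayes' rule, conditioning on where the prize voucher actually is.
If it is in locker 1 (prior 1/3): the attendant opened locker 1, so this case is ruled out; weight (1/3)·0 = 0.
If it is in locker 2 (prior 1/3): only locker 1 is available, probability 1; weight (1/3)·1 = 1/3.
If it is in locker 3 (prior 1/3): locker 1 is available, opened with probability 5/8; weight (1/3)·(5/8) = 5/24.
The weights sum to 13/24.
So P(the prize voucher in locker 3 | the attendant opened locker 1) = (5/24) / (13/24) = 5/13.

5/13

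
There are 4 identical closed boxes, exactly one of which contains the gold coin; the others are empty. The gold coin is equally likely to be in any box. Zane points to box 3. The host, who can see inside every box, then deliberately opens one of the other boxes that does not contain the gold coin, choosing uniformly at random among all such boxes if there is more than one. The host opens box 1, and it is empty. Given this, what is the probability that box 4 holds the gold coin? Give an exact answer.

3/8

Apply Bayes' rule, conditioning on where the gold coin actually is.
If it is in box 1 (prior 1/4): the host opened box 1, so this case is ruled out; weight (1/4)·0 = 0.
If it is in either of boxes 2 and 4 (prior 1/4 each): the host has 2 equally likely choices, so probability 1/2; weight (1/4)·(1/2) = 1/8 each.
If it is in box 3 (prior 1/4): the host has 3 equally likely choices, so probability 1/3; weight (1/4)·(1/3) = 1/12.
The weights sum to 1/3.
So P(the gold coin in box 4 | the host opened box 1) = (1/8) / (1/3) = 3/8.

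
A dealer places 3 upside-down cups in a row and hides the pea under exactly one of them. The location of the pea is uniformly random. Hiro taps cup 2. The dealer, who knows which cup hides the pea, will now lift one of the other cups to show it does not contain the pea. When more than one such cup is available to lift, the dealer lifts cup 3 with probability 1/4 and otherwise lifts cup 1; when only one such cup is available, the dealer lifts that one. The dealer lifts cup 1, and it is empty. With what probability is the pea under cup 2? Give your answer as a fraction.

3/7

Consider each possible location of the pea in turn.
If it is under cup 1 (prior 1/3): the dealer opened cup 1, so this case is ruled out; weight (1/3)·0 = 0.
If it is under cup 2 (prior 1/3): cup 3 is available but not opened, probability 3/4; weight (1/3)·(3/4) = 1/4.
If it is under cup 3 (prior 1/3): only cup 1 is available, probability 1; weight (1/3)·1 = 1/3.
The weights sum to 7/12.
So P(the pea under cup 2 | the dealer opened cup 1) = (1/4) / (7/12) = 3/7.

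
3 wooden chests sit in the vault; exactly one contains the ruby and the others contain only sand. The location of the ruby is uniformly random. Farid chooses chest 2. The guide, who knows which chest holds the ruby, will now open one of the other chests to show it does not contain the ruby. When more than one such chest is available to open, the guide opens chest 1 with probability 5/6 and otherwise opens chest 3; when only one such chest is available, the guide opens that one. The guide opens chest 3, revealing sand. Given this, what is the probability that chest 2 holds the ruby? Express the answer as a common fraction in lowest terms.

Apply Bayes' rule, conditioning on where the ruby actually is.
If it is in chest 1 (prior 1/3): only chest 3 is available, probability 1; weight (1/3)·1 = 1/3.
If it is in chest 2 (prior 1/3): chest 1 is available but not opened, probability 1/6; weight (1/3)·(1/6) = 1/18.
If it is in chest 3 (prior 1/3): the guide opened chest 3, so this case is ruled out; weight (1/3)·0 = 0.
The weights sum to 7/18.
So P(the ruby in chest 2 | the guide opened chest 3) = (1/18) / (7/18) = 1/7.

1/7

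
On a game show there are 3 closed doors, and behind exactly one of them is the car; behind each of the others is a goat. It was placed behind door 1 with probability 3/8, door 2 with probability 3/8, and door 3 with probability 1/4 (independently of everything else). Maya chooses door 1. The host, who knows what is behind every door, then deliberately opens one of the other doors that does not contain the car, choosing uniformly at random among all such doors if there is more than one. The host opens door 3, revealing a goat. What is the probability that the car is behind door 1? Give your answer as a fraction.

Condition on the true location of the car.
If it is behind door 1 (prior 3/8): the host has 2 equally likely choices, so probability 1/2; weight (3/8)·(1/2) = 3/16.
If it is behind door 2 (prior 3/8): the host has no choice, probability 1; weight (3/8)·1 = 3/8.
If it is behind door 3 (prior 1/4): the host opened door 3, so this case is ruled out; weight (1/4)·0 = 0.
The weights sum to 9/16.
So P(the car behind door 1 | the host opened door 3) = (3/16) / (9/16) = 1/3.

1/3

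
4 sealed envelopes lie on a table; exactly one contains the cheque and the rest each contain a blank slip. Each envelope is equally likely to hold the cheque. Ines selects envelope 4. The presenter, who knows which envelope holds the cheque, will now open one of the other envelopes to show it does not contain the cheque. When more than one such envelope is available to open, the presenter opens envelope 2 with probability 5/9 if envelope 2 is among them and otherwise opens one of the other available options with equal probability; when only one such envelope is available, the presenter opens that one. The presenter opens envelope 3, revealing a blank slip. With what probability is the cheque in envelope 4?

Condition on the true location of the cheque.
If it is in envelope 1 (prior 1/4): envelope 2 is available but not opened, probability 4/9; weight (1/4)·(4/9) = 1/9.
If it is in envelope 2 (prior 1/4): envelope 2 holds the prize so is unavailable; the presenter chooses uniformly among the 2 others, probability 1/2; weight (1/4)·(1/2) = 1/8.
If it is in envelope 3 (prior 1/4): the presenter opened envelope 3, so this case is ruled out; weight (1/4)·0 = 0.
If it is in envelope 4 (prior 1/4): envelope 2 is available but not opened; envelope 3 gets probability (1 − 5/9)/2 = 2/9; weight (1/4)·(2/9) = 1/18.
The weights sum to 7/24.
So P(the cheque in envelope 4 | the presenter opened envelope 3) = (1/18) / (7/24) = 4/21.

4/21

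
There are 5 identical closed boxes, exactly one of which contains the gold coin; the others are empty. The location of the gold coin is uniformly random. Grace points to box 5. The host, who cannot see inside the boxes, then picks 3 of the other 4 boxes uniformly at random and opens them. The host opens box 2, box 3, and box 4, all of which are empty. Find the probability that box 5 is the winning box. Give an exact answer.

Consider each possible location of the gold coin in turn.
If it is in either of boxes 1 and 5 (prior 1/5 each): the host picks exactly this set with probability 1/4 regardless, and none is the prize; weight (1/5)·(1/4) = 1/20 each.
If it is in any of boxes 2, 3, and 4 (prior 1/5 each): that box was opened and seen not to hold the prize — ruled out; weight (1/5)·0 = 0 each.
The weights sum to 1/10.
So P(the gold coin in box 5 | the host opened box 2, box 3, and box 4) = (1/20) / (1/10) = 1/2.

1/2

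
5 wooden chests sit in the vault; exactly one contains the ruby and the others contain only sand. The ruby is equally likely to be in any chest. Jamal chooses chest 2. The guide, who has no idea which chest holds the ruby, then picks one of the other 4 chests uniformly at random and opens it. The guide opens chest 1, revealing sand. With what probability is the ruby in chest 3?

1/4

Apply Bayes' rule, conditioning on where the ruby actually is.
If it is in chest 1 (prior 1/5): the guide opened chest 1, so this case is ruled out; weight (1/5)·0 = 0.
If it is in any of chests 2, 3, 4, and 5 (prior 1/5 each): the guide picks chest 1 with probability 1/4 regardless, and it is not the prize; weight (1/5)·(1/4) = 1/20 each.
The weights sum to 1/5.
So P(the ruby in chest 3 | the guide opened chest 1) = (1/20) / (1/5) = 1/4.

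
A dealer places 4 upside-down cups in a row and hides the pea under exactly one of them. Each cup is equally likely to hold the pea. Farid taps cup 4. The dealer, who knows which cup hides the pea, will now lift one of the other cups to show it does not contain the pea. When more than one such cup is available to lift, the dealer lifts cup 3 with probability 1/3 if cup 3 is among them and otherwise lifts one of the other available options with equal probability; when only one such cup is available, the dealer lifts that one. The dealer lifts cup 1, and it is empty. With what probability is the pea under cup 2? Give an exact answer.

4/9

Consider each possible location of the pea in turn.
If it is under cup 1 (prior 1/4): the dealer opened cup 1, so this case is ruled out; weight (1/4)·0 = 0.
If it is under cup 2 (prior 1/4): cup 3 is available but not opened, probability 2/3; weight (1/4)·(2/3) = 1/6.
If it is under cup 3 (prior 1/4): cup 3 holds the prize so is unavailable; the dealer chooses uniformly among the 2 others, probability 1/2; weight (1/4)·(1/2) = 1/8.
If it is under cup 4 (prior 1/4): cup 3 is available but not opened; cup 1 gets probability (1 − 1/3)/2 = 1/3; weight (1/4)·(1/3) = 1/12.
The weights sum to 3/8.
So P(the pea under cup 2 | the dealer opened cup 1) = (1/6) / (3/8) = 4/9.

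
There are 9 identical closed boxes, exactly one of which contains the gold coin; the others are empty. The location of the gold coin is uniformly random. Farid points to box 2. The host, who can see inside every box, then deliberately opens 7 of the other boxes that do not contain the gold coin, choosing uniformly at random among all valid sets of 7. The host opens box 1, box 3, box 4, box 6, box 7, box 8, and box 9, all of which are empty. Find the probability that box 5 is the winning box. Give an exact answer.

Condition on the true location of the gold coin.
If it is in any of boxes 1, 3, 4, 6, 7, 8, and 9 (prior 1/9 each): that box was opened and seen not to hold the prize — ruled out; weight (1/9)·0 = 0 each.
If it is in box 2 (prior 1/9): the host has 8 equally likely choices, so probability 1/8; weight (1/9)·(1/8) = 1/72.
If it is in box 5 (prior 1/9): the host has no choice, probability 1; weight (1/9)·1 = 1/9.
The weights sum to 1/8.
So P(the gold coin in box 5 | the host opened box 1, box 3, box 4, box 6, box 7, box 8, and box 9) = (1/9) / (1/8) = 8/9.

8/9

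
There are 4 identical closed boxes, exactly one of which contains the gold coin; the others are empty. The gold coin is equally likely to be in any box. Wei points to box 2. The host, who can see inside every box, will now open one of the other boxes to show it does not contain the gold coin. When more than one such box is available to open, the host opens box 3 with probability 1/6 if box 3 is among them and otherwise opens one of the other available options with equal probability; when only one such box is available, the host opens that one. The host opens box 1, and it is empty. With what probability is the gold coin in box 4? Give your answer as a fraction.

Apply Bayes' rule, conditioning on where the gold coin actually is.
If it is in box 1 (prior 1/4): the host opened box 1, so this case is ruled out; weight (1/4)·0 = 0.
If it is in box 2 (prior 1/4): box 3 is available but not opened; box 1 gets probability (1 − 1/6)/2 = 5/12; weight (1/4)·(5/12) = 5/48.
If it is in box 3 (prior 1/4): box 3 holds the prize so is unavailable; the host chooses uniformly among the 2 others, probability 1/2; weight (1/4)·(1/2) = 1/8.
If it is in box 4 (prior 1/4): box 3 is available but not opened, probability 5/6; weight (1/4)·(5/6) = 5/24.
The weights sum to 7/16.
So P(the gold coin in box 4 | the host opened box 1) = (5/24) / (7/16) = 10/21.

10/21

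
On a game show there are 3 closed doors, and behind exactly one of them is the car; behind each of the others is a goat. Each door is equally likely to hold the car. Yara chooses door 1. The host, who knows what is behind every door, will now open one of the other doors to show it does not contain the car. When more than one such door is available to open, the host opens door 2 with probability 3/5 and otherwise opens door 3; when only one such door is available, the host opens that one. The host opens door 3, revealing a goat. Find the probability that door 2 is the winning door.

5/7

Condition on the true location of the car.
If it is behind door 1 (prior 1/3): door 2 is available but not opened, probability 2/5; weight (1/3)·(2/5) = 2/15.
If it is behind door 2 (prior 1/3): only door 3 is available, probability 1; weight (1/3)·1 = 1/3.
If it is behind door 3 (prior 1/3): the host opened door 3, so this case is ruled out; weight (1/3)·0 = 0.
The weights sum to 7/15.
So P(the car behind door 2 | the host opened door 3) = (1/3) / (7/15) = 5/7.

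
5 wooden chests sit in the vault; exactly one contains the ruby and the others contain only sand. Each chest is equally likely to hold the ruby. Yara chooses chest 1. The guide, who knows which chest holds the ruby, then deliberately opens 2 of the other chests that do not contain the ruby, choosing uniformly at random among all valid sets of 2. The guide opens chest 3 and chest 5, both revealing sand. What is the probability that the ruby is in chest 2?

Apply Bayes' rule, conditioning on where the ruby actually is.
If it is in chest 1 (prior 1/5): the guide has 6 equally likely choices, so probability 1/6; weight (1/5)·(1/6) = 1/30.
If it is in either of chests 2 and 4 (prior 1/5 each): the guide has 3 equally likely choices, so probability 1/3; weight (1/5)·(1/3) = 1/15 each.
If it is in either of chests 3 and 5 (prior 1/5 each): that chest was opened and seen not to hold the prize — ruled out; weight (1/5)·0 = 0 each.
The weights sum to 1/6.
So P(the ruby in chest 2 | the guide opened chest 3 and chest 5) = (1/15) / (1/6) = 2/5.

2/5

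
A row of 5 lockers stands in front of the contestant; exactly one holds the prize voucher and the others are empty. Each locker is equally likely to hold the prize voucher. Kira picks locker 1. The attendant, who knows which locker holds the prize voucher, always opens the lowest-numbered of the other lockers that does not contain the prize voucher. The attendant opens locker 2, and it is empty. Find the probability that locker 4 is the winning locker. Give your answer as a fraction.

1/4

Apply Bayes' rule, conditioning on where the prize voucher actually is.
If it is in any of lockers 1, 3, 4, and 5 (prior 1/5 each): locker 2 is the lowest-numbered option available, probability 1; weight (1/5)·1 = 1/5 each.
If it is in locker 2 (prior 1/5): the attendant opened locker 2, so this case is ruled out; weight (1/5)·0 = 0.
The weights sum to 4/5.
So P(the prize voucher in locker 4 | the attendant opened locker 2) = (1/5) / (4/5) = 1/4.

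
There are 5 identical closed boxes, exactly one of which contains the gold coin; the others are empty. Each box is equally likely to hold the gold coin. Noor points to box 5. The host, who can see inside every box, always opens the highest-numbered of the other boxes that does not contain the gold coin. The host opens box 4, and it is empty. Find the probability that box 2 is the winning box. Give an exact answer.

1/4

Consider each possible location of the gold coin in turn.
If it is in any of boxes 1, 2, 3, and 5 (prior 1/5 each): box 4 is the highest-numbered option available, probability 1; weight (1/5)·1 = 1/5 each.
If it is in box 4 (prior 1/5): the host opened box 4, so this case is ruled out; weight (1/5)·0 = 0.
The weights sum to 4/5.
So P(the gold coin in box 2 | the host opened box 4) = (1/5) / (4/5) = 1/4.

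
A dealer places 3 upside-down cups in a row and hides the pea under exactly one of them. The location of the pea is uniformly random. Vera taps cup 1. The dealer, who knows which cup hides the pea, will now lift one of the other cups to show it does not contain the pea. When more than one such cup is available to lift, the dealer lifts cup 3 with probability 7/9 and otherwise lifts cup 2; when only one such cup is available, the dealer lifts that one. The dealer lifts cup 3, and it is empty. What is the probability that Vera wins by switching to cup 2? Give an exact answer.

Consider each possible location of the pea in turn.
If it is under cup 1 (prior 1/3): cup 3 is available, opened with probability 7/9; weight (1/3)·(7/9) = 7/27.
If it is under cup 2 (prior 1/3): only cup 3 is available, probability 1; weight (1/3)·1 = 1/3.
If it is under cup 3 (prior 1/3): the dealer opened cup 3, so this case is ruled out; weight (1/3)·0 = 0.
The weights sum to 16/27.
So P(the pea under cup 2 | the dealer opened cup 3) = (1/3) / (16/27) = 9/16.

9/16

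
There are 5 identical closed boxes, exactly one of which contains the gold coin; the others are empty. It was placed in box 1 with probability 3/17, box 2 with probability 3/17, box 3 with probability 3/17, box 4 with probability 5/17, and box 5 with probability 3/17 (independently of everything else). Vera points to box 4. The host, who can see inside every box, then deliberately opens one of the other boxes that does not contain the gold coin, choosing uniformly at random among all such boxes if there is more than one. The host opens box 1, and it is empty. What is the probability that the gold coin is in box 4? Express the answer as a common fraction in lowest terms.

Apply Bayes' rule, conditioning on where the gold coin actually is.
If it is in box 1 (prior 3/17): the host opened box 1, so this case is ruled out; weight (3/17)·0 = 0.
If it is in any of boxes 2, 3, and 5 (prior 3/17 each): the host has 3 equally likely choices, so probability 1/3; weight (3/17)·(1/3) = 1/17 each.
If it is in box 4 (prior 5/17): the host has 4 equally likely choices, so probability 1/4; weight (5/17)·(1/4) = 5/68.
The weights sum to 1/4.
So P(the gold coin in box 4 | the host opened box 1) = (5/68) / (1/4) = 5/17.

5/17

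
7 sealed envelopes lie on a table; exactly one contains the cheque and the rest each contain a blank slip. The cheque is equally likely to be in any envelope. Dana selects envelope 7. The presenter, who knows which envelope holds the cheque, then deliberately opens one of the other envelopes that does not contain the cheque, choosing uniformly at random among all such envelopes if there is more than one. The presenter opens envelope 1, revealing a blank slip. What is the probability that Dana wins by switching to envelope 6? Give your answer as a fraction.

Apply Bayes' rule, conditioning on where the cheque actually is.
If it is in envelope 1 (prior 1/7): the presenter opened envelope 1, so this case is ruled out; weight (1/7)·0 = 0.
If it is in any of envelopes 2, 3, 4, 5, and 6 (prior 1/7 each): the presenter has 5 equally likely choices, so probability 1/5; weight (1/7)·(1/5) = 1/35 each.
If it is in envelope 7 (prior 1/7): the presenter has 6 equally likely choices, so probability 1/6; weight (1/7)·(1/6) = 1/42.
The weights sum to 1/6.
So P(the cheque in envelope 6 | the presenter opened envelope 1) = (1/35) / (1/6) = 6/35.

6/35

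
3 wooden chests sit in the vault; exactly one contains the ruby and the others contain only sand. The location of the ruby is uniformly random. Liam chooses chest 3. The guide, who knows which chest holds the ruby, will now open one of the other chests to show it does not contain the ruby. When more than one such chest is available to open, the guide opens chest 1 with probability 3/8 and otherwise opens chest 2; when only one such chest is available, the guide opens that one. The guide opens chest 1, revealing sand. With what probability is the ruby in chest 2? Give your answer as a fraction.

8/11

Condition on the true location of the ruby.
If it is in chest 1 (prior 1/3): the guide opened chest 1, so this case is ruled out; weight (1/3)·0 = 0.
If it is in chest 2 (prior 1/3): only chest 1 is available, probability 1; weight (1/3)·1 = 1/3.
If it is in chest 3 (prior 1/3): chest 1 is available, opened with probability 3/8; weight (1/3)·(3/8) = 1/8.
The weights sum to 11/24.
So P(the ruby in chest 2 | the guide opened chest 1) = (1/3) / (11/24) = 8/11.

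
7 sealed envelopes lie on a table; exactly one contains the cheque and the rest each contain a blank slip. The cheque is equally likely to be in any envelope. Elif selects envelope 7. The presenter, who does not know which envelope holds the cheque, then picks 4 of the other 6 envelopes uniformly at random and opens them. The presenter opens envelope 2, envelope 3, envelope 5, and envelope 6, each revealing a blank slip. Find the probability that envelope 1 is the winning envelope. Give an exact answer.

1/3

Apply Bayes' rule, conditioning on where the cheque actually is.
If it is in any of envelopes 1, 4, and 7 (prior 1/7 each): the presenter picks exactly this set with probability 1/15 regardless, and none is the prize; weight (1/7)·(1/15) = 1/105 each.
If it is in any of envelopes 2, 3, 5, and 6 (prior 1/7 each): that envelope was opened and seen not to hold the prize — ruled out; weight (1/7)·0 = 0 each.
The weights sum to 1/35.
So P(the cheque in envelope 1 | the presenter opened envelope 2, envelope 3, envelope 5, and envelope 6) = (1/105) / (1/35) = 1/3.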